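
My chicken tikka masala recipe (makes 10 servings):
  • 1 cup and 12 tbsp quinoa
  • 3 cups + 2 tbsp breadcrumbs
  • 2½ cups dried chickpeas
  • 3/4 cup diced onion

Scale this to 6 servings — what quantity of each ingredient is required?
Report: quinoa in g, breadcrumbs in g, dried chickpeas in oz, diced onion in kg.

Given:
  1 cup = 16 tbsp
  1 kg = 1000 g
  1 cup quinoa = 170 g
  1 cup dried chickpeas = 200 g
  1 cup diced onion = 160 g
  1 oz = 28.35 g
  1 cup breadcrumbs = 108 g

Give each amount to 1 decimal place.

quinoa: 178.5 g; breadcrumbs: 202.5 g; dried chickpeas: 10.6 oz; diced onion: 0.1 kg

Scaling factor: 6/10 = 3/5 = 0.6.
quinoa: (1 cup + 12 tbsp = 1.75 cup) × 3/5 × 170 g/cup = 178.5 g
breadcrumbs: (3 cup + 2 tbsp = 3.125 cup) × 3/5 × 108 g/cup = 202.5 g
dried chickpeas: 2.5 cup × 3/5 × 200 g/cup ÷ 28.35 g/oz ≈ 10.6 oz
diced onion: 0.75 cup × 3/5 × 160 g/cup ÷ 1000 g/kg ≈ 0.1 kg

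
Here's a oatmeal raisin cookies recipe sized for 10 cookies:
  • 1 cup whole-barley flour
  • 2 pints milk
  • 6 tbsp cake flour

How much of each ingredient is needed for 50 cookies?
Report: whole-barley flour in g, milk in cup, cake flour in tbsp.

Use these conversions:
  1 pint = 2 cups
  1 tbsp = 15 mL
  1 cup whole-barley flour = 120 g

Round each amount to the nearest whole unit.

Scaling factor: 50/10 = 5.
whole-barley flour: 1 cup × 5 × 120 g/cup = 600 g
milk: 2 pint × 5 × 2 cup/pint = 20 cup
cake flour: 6 tbsp × 5 = 30 tbsp

whole-barley flour: 600 g; milk: 20 cup; cake flour: 30 tbsp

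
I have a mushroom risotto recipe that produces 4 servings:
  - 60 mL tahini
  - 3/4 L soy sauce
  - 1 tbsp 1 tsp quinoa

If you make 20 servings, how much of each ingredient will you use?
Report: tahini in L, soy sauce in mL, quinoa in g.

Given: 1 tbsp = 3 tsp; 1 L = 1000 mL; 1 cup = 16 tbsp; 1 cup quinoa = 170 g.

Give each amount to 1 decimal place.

tahini: 0.3 L; soy sauce: 3750.0 mL; quinoa: 70.8 g

Scaling factor: 20/4 = 5.
tahini: 60 mL × 5 ÷ 1000 mL/L = 0.3 L
soy sauce: 0.75 L × 5 × 1000 mL/L = 3750.0 mL
quinoa: (1 tbsp + 1 tsp = 4/3 tbsp) × 5 ÷ 16 tbsp/cup × 170 g/cup ≈ 70.8 g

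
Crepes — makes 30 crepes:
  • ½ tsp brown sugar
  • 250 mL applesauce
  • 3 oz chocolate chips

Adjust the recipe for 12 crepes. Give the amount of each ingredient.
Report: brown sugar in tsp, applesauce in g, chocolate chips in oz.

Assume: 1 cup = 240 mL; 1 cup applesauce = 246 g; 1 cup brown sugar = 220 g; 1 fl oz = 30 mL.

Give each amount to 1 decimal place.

Scaling factor: 12/30 = 2/5 = 0.4.
brown sugar: 0.5 tsp × 2/5 = 0.2 tsp
applesauce: 250 mL × 2/5 ÷ 240 mL/cup × 246 g/cup = 102.5 g
chocolate chips: 3 oz × 2/5 = 1.2 oz

brown sugar: 0.2 tsp; applesauce: 102.5 g; chocolate chips: 1.2 oz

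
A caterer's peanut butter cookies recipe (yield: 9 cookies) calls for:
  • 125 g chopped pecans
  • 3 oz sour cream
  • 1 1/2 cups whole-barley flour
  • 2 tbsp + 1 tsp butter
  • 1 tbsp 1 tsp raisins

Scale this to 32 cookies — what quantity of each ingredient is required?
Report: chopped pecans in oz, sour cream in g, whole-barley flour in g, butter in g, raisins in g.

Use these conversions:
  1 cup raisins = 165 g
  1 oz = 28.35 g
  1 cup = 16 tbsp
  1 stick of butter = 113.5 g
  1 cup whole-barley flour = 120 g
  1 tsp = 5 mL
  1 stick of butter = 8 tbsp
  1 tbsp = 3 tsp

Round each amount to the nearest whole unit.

chopped pecans: 16 oz; sour cream: 302 g; whole-barley flour: 640 g; butter: 118 g; raisins: 49 g

Scaling factor: 32/9.
chopped pecans: 125 g × 32/9 ÷ 28.35 g/oz ≈ 16 oz
sour cream: 3 oz × 32/9 × 28.35 g/oz ≈ 302 g
whole-barley flour: 1.5 cup × 32/9 × 120 g/cup = 640 g
butter: (2 tbsp + 1 tsp = 7/3 tbsp) × 32/9 ÷ 8 tbsp/stick × 113.5 g/stick ≈ 118 g
raisins: (1 tbsp + 1 tsp = 4/3 tbsp) × 32/9 ÷ 16 tbsp/cup × 165 g/cup ≈ 49 g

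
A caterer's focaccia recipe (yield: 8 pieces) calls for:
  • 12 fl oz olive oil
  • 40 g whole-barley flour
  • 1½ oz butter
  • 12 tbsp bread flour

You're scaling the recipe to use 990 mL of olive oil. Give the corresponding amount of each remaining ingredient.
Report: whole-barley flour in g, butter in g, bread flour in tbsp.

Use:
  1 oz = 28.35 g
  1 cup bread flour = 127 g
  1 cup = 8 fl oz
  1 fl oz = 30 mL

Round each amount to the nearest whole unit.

The original recipe has 360 mL of olive oil, so the scaling factor is 990 ÷ 360 = 11/4 = 2.75.
whole-barley flour: 40 g × 11/4 = 110 g
butter: 1.5 oz × 11/4 × 28.35 g/oz ≈ 117 g
bread flour: 12 tbsp × 11/4 = 33 tbsp

whole-barley flour: 110 g; butter: 117 g; bread flour: 33 tbsp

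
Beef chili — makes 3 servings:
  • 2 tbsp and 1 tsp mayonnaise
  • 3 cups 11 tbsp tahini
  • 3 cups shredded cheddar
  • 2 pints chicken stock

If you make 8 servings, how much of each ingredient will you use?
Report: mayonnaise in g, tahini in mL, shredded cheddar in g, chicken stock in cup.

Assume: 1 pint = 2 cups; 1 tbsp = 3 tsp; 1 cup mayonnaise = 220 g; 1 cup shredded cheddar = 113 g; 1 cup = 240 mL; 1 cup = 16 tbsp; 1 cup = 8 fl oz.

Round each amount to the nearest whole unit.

mayonnaise: 86 g; tahini: 2360 mL; shredded cheddar: 904 g; chicken stock: 11 cup

Scaling factor: 8/3.
mayonnaise: (2 tbsp + 1 tsp = 7/3 tbsp) × 8/3 ÷ 16 tbsp/cup × 220 g/cup ≈ 86 g
tahini: (3 cup + 11 tbsp = 3.6875 cup) × 8/3 × 240 mL/cup = 2360 mL
shredded cheddar: 3 cup × 8/3 × 113 g/cup = 904 g
chicken stock: 2 pint × 8/3 × 2 cup/pint ≈ 11 cup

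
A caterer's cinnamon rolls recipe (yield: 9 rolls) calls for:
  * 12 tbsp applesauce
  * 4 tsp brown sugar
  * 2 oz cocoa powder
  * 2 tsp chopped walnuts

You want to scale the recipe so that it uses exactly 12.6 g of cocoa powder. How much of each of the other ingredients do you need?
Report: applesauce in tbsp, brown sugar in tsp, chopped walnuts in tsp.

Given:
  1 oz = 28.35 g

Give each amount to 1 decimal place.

applesauce: 2.7 tbsp; brown sugar: 0.9 tsp; chopped walnuts: 0.4 tsp

The original recipe has 56.7 g of cocoa powder, so the scaling factor is 12.6 ÷ 56.7 = 2/9.
applesauce: 12 tbsp × 2/9 ≈ 2.7 tbsp
brown sugar: 4 tsp × 2/9 ≈ 0.9 tsp
chopped walnuts: 2 tsp × 2/9 ≈ 0.4 tsp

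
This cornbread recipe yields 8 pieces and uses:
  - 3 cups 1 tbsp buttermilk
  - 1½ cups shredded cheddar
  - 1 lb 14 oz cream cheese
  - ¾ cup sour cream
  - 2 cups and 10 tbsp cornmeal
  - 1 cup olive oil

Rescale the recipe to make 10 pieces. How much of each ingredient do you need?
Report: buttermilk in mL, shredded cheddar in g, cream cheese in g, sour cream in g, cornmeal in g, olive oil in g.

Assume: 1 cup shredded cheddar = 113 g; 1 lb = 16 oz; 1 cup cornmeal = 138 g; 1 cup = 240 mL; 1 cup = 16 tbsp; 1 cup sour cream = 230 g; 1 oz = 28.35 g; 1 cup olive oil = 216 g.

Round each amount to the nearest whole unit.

Scaling factor: 10/8 = 5/4 = 1.25.
buttermilk: (3 cup + 1 tbsp = 3.0625 cup) × 5/4 × 240 mL/cup ≈ 919 mL
shredded cheddar: 1.5 cup × 5/4 × 113 g/cup ≈ 212 g
cream cheese: (1 lb + 14 oz = 1.875 lb) × 5/4 × 16 oz/lb × 28.35 g/oz ≈ 1063 g
sour cream: 0.75 cup × 5/4 × 230 g/cup ≈ 216 g
cornmeal: (2 cup + 10 tbsp = 2.625 cup) × 5/4 × 138 g/cup ≈ 453 g
olive oil: 1 cup × 5/4 × 216 g/cup = 270 g

buttermilk: 919 mL; shredded cheddar: 212 g; cream cheese: 1063 g; sour cream: 216 g; cornmeal: 453 g; olive oil: 270 g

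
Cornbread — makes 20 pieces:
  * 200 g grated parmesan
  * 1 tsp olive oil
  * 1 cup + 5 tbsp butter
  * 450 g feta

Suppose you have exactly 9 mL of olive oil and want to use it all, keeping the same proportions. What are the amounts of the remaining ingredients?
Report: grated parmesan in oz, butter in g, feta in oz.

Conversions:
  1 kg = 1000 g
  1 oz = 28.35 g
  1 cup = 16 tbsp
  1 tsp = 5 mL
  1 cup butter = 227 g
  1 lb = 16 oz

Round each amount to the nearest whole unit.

grated parmesan: 13 oz; butter: 536 g; feta: 29 oz

The original recipe has 5 mL of olive oil, so the scaling factor is 9 ÷ 5 = 9/5 = 1.8.
grated parmesan: 200 g × 9/5 ÷ 28.35 g/oz ≈ 13 oz
butter: (1 cup + 5 tbsp = 1.3125 cup) × 9/5 × 227 g/cup ≈ 536 g
feta: 450 g × 9/5 ÷ 28.35 g/oz ≈ 29 oz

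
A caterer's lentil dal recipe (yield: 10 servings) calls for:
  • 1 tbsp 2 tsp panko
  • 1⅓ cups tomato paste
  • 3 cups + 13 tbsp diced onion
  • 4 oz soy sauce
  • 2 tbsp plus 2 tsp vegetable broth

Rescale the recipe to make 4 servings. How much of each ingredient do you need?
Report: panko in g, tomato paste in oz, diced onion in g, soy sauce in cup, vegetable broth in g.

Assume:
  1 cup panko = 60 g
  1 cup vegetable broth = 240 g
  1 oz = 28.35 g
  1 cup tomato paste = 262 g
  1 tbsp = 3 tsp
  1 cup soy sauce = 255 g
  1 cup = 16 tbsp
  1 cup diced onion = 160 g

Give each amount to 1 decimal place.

panko: 2.5 g; tomato paste: 4.9 oz; diced onion: 244.0 g; soy sauce: 0.2 cup; vegetable broth: 16.0 g

Scaling factor: 4/10 = 2/5 = 0.4.
panko: (1 tbsp + 2 tsp = 5/3 tbsp) × 2/5 ÷ 16 tbsp/cup × 60 g/cup = 2.5 g
tomato paste: 4/3 cup × 2/5 × 262 g/cup ÷ 28.35 g/oz ≈ 4.9 oz
diced onion: (3 cup + 13 tbsp = 3.8125 cup) × 2/5 × 160 g/cup = 244.0 g
soy sauce: 4 oz × 2/5 × 28.35 g/oz ÷ 255 g/cup ≈ 0.2 cup
vegetable broth: (2 tbsp + 2 tsp = 8/3 tbsp) × 2/5 ÷ 16 tbsp/cup × 240 g/cup = 16.0 g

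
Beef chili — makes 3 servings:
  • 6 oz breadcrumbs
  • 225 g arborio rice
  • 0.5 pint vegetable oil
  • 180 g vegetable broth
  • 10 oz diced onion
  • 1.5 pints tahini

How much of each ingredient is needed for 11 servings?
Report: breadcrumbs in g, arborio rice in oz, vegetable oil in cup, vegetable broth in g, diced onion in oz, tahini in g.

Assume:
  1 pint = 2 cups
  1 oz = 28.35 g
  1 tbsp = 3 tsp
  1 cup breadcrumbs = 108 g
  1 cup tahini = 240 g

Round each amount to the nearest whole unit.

Scaling factor: 11/3.
breadcrumbs: 6 oz × 11/3 × 28.35 g/oz ≈ 624 g
arborio rice: 225 g × 11/3 ÷ 28.35 g/oz ≈ 29 oz
vegetable oil: 0.5 pint × 11/3 × 2 cup/pint ≈ 4 cup
vegetable broth: 180 g × 11/3 = 660 g
diced onion: 10 oz × 11/3 ≈ 37 oz
tahini: 1.5 pint × 11/3 × 2 cup/pint × 240 g/cup = 2640 g

breadcrumbs: 624 g; arborio rice: 29 oz; vegetable oil: 4 cup; vegetable broth: 660 g; diced onion: 37 oz; tahini: 2640 g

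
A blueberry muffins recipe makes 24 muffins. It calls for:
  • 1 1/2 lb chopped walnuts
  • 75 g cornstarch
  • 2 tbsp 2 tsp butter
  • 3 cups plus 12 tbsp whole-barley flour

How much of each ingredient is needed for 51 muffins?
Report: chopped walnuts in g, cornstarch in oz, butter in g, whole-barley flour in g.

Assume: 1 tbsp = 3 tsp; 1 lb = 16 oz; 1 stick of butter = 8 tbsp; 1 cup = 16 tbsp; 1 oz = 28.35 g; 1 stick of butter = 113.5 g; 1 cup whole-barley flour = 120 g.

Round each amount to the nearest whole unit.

chopped walnuts: 1446 g; cornstarch: 6 oz; butter: 80 g; whole-barley flour: 956 g

Scaling factor: 51/24 = 17/8 = 2.125.
chopped walnuts: 1.5 lb × 17/8 × 16 oz/lb × 28.35 g/oz ≈ 1446 g
cornstarch: 75 g × 17/8 ÷ 28.35 g/oz ≈ 6 oz
butter: (2 tbsp + 2 tsp = 8/3 tbsp) × 17/8 ÷ 8 tbsp/stick × 113.5 g/stick ≈ 80 g
whole-barley flour: (3 cup + 12 tbsp = 3.75 cup) × 17/8 × 120 g/cup ≈ 956 g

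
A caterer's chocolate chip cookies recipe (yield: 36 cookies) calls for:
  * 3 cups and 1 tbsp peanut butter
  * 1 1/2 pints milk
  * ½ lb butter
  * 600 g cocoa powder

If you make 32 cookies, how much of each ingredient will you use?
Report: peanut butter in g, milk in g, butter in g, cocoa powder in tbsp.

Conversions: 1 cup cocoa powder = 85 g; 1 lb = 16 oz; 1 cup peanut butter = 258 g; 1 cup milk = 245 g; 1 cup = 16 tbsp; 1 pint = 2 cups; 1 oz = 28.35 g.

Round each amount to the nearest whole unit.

peanut butter: 702 g; milk: 653 g; butter: 202 g; cocoa powder: 100 tbsp

Scaling factor: 32/36 = 8/9.
peanut butter: (3 cup + 1 tbsp = 3.0625 cup) × 8/9 × 258 g/cup ≈ 702 g
milk: 1.5 pint × 8/9 × 2 cup/pint × 245 g/cup ≈ 653 g
butter: 0.5 lb × 8/9 × 16 oz/lb × 28.35 g/oz ≈ 202 g
cocoa powder: 600 g × 8/9 ÷ 85 g/cup × 16 tbsp/cup ≈ 100 tbsp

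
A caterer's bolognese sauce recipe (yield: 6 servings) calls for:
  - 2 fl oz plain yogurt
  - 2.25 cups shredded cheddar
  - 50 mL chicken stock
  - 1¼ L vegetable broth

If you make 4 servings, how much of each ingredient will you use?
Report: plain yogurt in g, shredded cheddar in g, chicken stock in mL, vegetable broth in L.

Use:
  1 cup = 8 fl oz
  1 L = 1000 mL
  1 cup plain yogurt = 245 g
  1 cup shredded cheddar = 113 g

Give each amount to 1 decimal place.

plain yogurt: 40.8 g; shredded cheddar: 169.5 g; chicken stock: 33.3 mL; vegetable broth: 0.8 L

Scaling factor: 4/6 = 2/3.
plain yogurt: 2 fl oz × 2/3 ÷ 8 fl oz/cup × 245 g/cup ≈ 40.8 g
shredded cheddar: 2.25 cup × 2/3 × 113 g/cup = 169.5 g
chicken stock: 50 mL × 2/3 ≈ 33.3 mL
vegetable broth: 1.25 L × 2/3 ≈ 0.8 L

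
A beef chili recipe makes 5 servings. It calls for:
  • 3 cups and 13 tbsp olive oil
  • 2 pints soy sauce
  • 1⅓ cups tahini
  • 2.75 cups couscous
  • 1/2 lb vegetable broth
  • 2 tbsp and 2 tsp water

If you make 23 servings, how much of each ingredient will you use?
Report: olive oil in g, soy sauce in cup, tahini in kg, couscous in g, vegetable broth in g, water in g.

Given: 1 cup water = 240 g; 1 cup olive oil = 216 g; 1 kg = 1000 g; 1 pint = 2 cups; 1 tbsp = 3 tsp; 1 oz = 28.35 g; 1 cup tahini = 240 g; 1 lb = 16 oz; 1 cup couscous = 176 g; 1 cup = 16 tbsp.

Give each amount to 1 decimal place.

olive oil: 3788.1 g; soy sauce: 18.4 cup; tahini: 1.5 kg; couscous: 2226.4 g; vegetable broth: 1043.3 g; water: 184.0 g

Scaling factor: 23/5 = 4.6.
olive oil: (3 cup + 13 tbsp = 3.8125 cup) × 23/5 × 216 g/cup = 3788.1 g
soy sauce: 2 pint × 23/5 × 2 cup/pint = 18.4 cup
tahini: 4/3 cup × 23/5 × 240 g/cup ÷ 1000 g/kg ≈ 1.5 kg
couscous: 2.75 cup × 23/5 × 176 g/cup = 2226.4 g
vegetable broth: 0.5 lb × 23/5 × 16 oz/lb × 28.35 g/oz ≈ 1043.3 g
water: (2 tbsp + 2 tsp = 8/3 tbsp) × 23/5 ÷ 16 tbsp/cup × 240 g/cup = 184.0 g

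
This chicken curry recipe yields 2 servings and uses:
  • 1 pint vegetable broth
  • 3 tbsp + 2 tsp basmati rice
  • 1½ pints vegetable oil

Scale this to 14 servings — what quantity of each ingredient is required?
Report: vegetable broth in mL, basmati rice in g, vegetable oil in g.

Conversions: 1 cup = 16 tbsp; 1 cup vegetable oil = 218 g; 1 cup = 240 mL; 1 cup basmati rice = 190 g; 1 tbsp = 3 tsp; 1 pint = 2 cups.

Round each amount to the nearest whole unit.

Scaling factor: 14/2 = 7.
vegetable broth: 1 pint × 7 × 2 cup/pint × 240 mL/cup = 3360 mL
basmati rice: (3 tbsp + 2 tsp = 11/3 tbsp) × 7 ÷ 16 tbsp/cup × 190 g/cup ≈ 305 g
vegetable oil: 1.5 pint × 7 × 2 cup/pint × 218 g/cup = 4578 g

vegetable broth: 3360 mL; basmati rice: 305 g; vegetable oil: 4578 g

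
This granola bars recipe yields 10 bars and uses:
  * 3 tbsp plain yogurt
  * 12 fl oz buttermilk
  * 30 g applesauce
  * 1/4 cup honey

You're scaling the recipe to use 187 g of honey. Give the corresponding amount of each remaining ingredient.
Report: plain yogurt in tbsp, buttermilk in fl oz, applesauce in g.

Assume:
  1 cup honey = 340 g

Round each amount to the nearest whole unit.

The original recipe has 85 g of honey, so the scaling factor is 187 ÷ 85 = 11/5 = 2.2.
plain yogurt: 3 tbsp × 11/5 ≈ 7 tbsp
buttermilk: 12 fl oz × 11/5 ≈ 26 fl oz
applesauce: 30 g × 11/5 = 66 g

plain yogurt: 7 tbsp; buttermilk: 26 fl oz; applesauce: 66 g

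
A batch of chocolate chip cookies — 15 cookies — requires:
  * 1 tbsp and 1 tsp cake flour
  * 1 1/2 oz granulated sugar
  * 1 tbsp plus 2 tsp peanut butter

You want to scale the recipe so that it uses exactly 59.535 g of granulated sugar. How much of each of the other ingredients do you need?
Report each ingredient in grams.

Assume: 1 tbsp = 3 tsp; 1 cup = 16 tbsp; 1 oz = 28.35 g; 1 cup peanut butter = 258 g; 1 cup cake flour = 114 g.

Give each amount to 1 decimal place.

The original recipe has 42.525 g of granulated sugar, so the scaling factor is 59.535 ÷ 42.525 = 7/5 = 1.4.
cake flour: (1 tbsp + 1 tsp = 4/3 tbsp) × 7/5 ÷ 16 tbsp/cup × 114 g/cup = 13.3 g
peanut butter: (1 tbsp + 2 tsp = 5/3 tbsp) × 7/5 ÷ 16 tbsp/cup × 258 g/cup ≈ 37.6 g

cake flour: 13.3 g; peanut butter: 37.6 g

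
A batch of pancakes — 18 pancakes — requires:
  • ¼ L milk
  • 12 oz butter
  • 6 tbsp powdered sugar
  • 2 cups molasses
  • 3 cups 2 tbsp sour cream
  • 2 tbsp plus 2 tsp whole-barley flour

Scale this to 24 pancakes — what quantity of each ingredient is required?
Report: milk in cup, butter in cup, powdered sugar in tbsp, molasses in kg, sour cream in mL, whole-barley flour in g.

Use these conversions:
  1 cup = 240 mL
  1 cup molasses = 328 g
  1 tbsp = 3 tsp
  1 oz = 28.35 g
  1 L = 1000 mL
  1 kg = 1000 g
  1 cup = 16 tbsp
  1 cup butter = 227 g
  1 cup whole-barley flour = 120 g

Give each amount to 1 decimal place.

milk: 1.4 cup; butter: 2.0 cup; powdered sugar: 8.0 tbsp; molasses: 0.9 kg; sour cream: 1000.0 mL; whole-barley flour: 26.7 g

Scaling factor: 24/18 = 4/3.
milk: 0.25 L × 4/3 × 1000 mL/L ÷ 240 mL/cup ≈ 1.4 cup
butter: 12 oz × 4/3 × 28.35 g/oz ÷ 227 g/cup ≈ 2.0 cup
powdered sugar: 6 tbsp × 4/3 = 8.0 tbsp
molasses: 2 cup × 4/3 × 328 g/cup ÷ 1000 g/kg ≈ 0.9 kg
sour cream: (3 cup + 2 tbsp = 3.125 cup) × 4/3 × 240 mL/cup = 1000.0 mL
whole-barley flour: (2 tbsp + 2 tsp = 8/3 tbsp) × 4/3 ÷ 16 tbsp/cup × 120 g/cup ≈ 26.7 g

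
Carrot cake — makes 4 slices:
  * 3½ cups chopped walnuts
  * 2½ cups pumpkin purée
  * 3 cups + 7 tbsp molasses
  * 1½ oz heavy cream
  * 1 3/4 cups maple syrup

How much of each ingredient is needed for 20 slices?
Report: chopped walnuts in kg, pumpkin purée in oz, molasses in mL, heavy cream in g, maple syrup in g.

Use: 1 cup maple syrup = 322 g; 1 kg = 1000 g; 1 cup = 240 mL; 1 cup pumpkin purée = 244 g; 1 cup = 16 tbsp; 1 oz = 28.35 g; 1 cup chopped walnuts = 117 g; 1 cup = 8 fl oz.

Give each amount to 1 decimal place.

Scaling factor: 20/4 = 5.
chopped walnuts: 3.5 cup × 5 × 117 g/cup ÷ 1000 g/kg ≈ 2.0 kg
pumpkin purée: 2.5 cup × 5 × 244 g/cup ÷ 28.35 g/oz ≈ 107.6 oz
molasses: (3 cup + 7 tbsp = 3.4375 cup) × 5 × 240 mL/cup = 4125.0 mL
heavy cream: 1.5 oz × 5 × 28.35 g/oz ≈ 212.6 g
maple syrup: 1.75 cup × 5 × 322 g/cup = 2817.5 g

chopped walnuts: 2.0 kg; pumpkin purée: 107.6 oz; molasses: 4125.0 mL; heavy cream: 212.6 g; maple syrup: 2817.5 g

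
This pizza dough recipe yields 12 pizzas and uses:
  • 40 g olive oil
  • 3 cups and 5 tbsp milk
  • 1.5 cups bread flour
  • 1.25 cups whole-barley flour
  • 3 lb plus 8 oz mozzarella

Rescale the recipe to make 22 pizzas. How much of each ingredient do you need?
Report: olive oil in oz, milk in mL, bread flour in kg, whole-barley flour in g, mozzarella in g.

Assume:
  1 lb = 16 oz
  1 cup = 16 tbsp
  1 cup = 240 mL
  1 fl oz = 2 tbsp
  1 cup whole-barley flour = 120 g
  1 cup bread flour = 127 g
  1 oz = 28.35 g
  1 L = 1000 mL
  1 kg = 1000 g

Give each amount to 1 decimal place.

olive oil: 2.6 oz; milk: 1457.5 mL; bread flour: 0.3 kg; whole-barley flour: 275.0 g; mozzarella: 2910.6 g

Scaling factor: 22/12 = 11/6.
olive oil: 40 g × 11/6 ÷ 28.35 g/oz ≈ 2.6 oz
milk: (3 cup + 5 tbsp = 3.3125 cup) × 11/6 × 240 mL/cup = 1457.5 mL
bread flour: 1.5 cup × 11/6 × 127 g/cup ÷ 1000 g/kg ≈ 0.3 kg
whole-barley flour: 1.25 cup × 11/6 × 120 g/cup = 275.0 g
mozzarella: (3 lb + 8 oz = 3.5 lb) × 11/6 × 16 oz/lb × 28.35 g/oz = 2910.6 g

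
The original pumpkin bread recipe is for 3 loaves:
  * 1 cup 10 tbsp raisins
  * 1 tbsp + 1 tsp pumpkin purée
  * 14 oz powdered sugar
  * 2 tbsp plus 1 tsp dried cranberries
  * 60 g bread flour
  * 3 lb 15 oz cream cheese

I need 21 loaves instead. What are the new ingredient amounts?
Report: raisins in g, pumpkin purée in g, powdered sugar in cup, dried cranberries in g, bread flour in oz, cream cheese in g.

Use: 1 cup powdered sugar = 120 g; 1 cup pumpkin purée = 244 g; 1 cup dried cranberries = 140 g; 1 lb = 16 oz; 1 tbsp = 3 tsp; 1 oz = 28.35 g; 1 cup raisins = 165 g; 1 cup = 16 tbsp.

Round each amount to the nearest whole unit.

raisins: 1877 g; pumpkin purée: 142 g; powdered sugar: 23 cup; dried cranberries: 143 g; bread flour: 15 oz; cream cheese: 12502 g

Scaling factor: 21/3 = 7.
raisins: (1 cup + 10 tbsp = 1.625 cup) × 7 × 165 g/cup ≈ 1877 g
pumpkin purée: (1 tbsp + 1 tsp = 4/3 tbsp) × 7 ÷ 16 tbsp/cup × 244 g/cup ≈ 142 g
powdered sugar: 14 oz × 7 × 28.35 g/oz ÷ 120 g/cup ≈ 23 cup
dried cranberries: (2 tbsp + 1 tsp = 7/3 tbsp) × 7 ÷ 16 tbsp/cup × 140 g/cup ≈ 143 g
bread flour: 60 g × 7 ÷ 28.35 g/oz ≈ 15 oz
cream cheese: (3 lb + 15 oz = 3.9375 lb) × 7 × 16 oz/lb × 28.35 g/oz ≈ 12502 g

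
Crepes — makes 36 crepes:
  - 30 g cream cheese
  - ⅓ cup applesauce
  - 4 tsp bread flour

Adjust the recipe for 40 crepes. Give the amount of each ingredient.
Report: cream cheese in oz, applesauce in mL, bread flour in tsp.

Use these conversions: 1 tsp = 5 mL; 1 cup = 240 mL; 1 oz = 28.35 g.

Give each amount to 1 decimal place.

Scaling factor: 40/36 = 10/9.
cream cheese: 30 g × 10/9 ÷ 28.35 g/oz ≈ 1.2 oz
applesauce: 1/3 cup × 10/9 × 240 mL/cup ≈ 88.9 mL
bread flour: 4 tsp × 10/9 ≈ 4.4 tsp

cream cheese: 1.2 oz; applesauce: 88.9 mL; bread flour: 4.4 tsp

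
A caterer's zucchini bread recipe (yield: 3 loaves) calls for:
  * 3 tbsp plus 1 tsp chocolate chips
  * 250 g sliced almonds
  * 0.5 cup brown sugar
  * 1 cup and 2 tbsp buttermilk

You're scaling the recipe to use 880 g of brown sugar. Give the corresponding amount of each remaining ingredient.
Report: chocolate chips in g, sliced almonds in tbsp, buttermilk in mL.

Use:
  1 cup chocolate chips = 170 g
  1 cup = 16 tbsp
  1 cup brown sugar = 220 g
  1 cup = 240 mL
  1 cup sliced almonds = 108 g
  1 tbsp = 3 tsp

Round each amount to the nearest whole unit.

The original recipe has 110 g of brown sugar, so the scaling factor is 880 ÷ 110 = 8.
chocolate chips: (3 tbsp + 1 tsp = 10/3 tbsp) × 8 ÷ 16 tbsp/cup × 170 g/cup ≈ 283 g
sliced almonds: 250 g × 8 ÷ 108 g/cup × 16 tbsp/cup ≈ 296 tbsp
buttermilk: (1 cup + 2 tbsp = 1.125 cup) × 8 × 240 mL/cup = 2160 mL

chocolate chips: 283 g; sliced almonds: 296 tbsp; buttermilk: 2160 mL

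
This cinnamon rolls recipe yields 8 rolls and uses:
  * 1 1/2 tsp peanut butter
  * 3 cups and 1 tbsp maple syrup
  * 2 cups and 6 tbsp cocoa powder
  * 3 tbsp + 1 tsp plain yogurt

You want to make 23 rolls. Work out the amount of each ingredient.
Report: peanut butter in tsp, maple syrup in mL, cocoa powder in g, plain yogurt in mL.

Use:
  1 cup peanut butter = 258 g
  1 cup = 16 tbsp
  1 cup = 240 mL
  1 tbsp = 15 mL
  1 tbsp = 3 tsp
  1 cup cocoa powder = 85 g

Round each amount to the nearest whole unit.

Scaling factor: 23/8 = 2.875.
peanut butter: 1.5 tsp × 23/8 ≈ 4 tsp
maple syrup: (3 cup + 1 tbsp = 3.0625 cup) × 23/8 × 240 mL/cup ≈ 2113 mL
cocoa powder: (2 cup + 6 tbsp = 2.375 cup) × 23/8 × 85 g/cup ≈ 580 g
plain yogurt: (3 tbsp + 1 tsp = 10/3 tbsp) × 23/8 × 15 mL/tbsp ≈ 144 mL

peanut butter: 4 tsp; maple syrup: 2113 mL; cocoa powder: 580 g; plain yogurt: 144 mL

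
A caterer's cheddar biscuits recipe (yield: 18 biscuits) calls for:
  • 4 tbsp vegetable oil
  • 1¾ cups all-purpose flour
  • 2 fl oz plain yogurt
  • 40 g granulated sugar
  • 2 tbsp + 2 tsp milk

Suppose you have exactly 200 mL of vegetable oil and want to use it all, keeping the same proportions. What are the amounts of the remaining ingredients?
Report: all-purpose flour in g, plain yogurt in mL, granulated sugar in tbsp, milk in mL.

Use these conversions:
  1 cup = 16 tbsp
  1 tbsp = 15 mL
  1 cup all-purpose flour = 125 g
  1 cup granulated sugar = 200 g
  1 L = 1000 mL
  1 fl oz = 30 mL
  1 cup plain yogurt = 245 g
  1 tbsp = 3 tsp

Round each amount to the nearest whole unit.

The original recipe has 60 mL of vegetable oil, so the scaling factor is 200 ÷ 60 = 10/3.
all-purpose flour: 1.75 cup × 10/3 × 125 g/cup ≈ 729 g
plain yogurt: 2 fl oz × 10/3 × 30 mL/fl oz = 200 mL
granulated sugar: 40 g × 10/3 ÷ 200 g/cup × 16 tbsp/cup ≈ 11 tbsp
milk: (2 tbsp + 2 tsp = 8/3 tbsp) × 10/3 × 15 mL/tbsp ≈ 133 mL

all-purpose flour: 729 g; plain yogurt: 200 mL; granulated sugar: 11 tbsp; milk: 133 mL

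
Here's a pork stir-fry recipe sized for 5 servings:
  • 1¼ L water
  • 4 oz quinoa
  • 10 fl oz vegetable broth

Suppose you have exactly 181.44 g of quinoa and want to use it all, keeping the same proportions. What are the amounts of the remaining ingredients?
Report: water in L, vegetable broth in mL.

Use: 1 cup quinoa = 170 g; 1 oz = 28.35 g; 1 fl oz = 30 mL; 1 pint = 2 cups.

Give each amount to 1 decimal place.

water: 2.0 L; vegetable broth: 480.0 mL

The original recipe has 113.4 g of quinoa, so the scaling factor is 181.44 ÷ 113.4 = 8/5 = 1.6.
water: 1.25 L × 8/5 = 2.0 L
vegetable broth: 10 fl oz × 8/5 × 30 mL/fl oz = 480.0 mL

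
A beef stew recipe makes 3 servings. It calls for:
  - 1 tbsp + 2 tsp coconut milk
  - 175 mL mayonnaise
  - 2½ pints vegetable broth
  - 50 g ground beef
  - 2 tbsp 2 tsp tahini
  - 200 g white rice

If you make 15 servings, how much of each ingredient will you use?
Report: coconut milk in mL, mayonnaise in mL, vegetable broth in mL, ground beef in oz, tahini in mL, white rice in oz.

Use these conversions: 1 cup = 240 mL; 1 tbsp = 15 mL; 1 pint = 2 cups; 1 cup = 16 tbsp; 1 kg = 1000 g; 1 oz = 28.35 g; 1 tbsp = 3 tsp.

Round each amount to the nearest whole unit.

coconut milk: 125 mL; mayonnaise: 875 mL; vegetable broth: 6000 mL; ground beef: 9 oz; tahini: 200 mL; white rice: 35 oz

Scaling factor: 15/3 = 5.
coconut milk: (1 tbsp + 2 tsp = 5/3 tbsp) × 5 × 15 mL/tbsp = 125 mL
mayonnaise: 175 mL × 5 = 875 mL
vegetable broth: 2.5 pint × 5 × 2 cup/pint × 240 mL/cup = 6000 mL
ground beef: 50 g × 5 ÷ 28.35 g/oz ≈ 9 oz
tahini: (2 tbsp + 2 tsp = 8/3 tbsp) × 5 × 15 mL/tbsp = 200 mL
white rice: 200 g × 5 ÷ 28.35 g/oz ≈ 35 oz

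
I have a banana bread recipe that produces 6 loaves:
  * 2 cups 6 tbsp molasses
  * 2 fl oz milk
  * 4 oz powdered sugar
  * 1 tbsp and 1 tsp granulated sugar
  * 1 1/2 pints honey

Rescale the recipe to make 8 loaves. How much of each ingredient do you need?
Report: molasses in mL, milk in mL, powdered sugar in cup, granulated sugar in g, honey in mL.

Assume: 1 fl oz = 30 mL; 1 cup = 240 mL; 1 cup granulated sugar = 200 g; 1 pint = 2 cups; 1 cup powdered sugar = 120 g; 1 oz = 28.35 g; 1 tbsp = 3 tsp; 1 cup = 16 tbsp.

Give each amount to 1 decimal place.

molasses: 760.0 mL; milk: 80.0 mL; powdered sugar: 1.3 cup; granulated sugar: 22.2 g; honey: 960.0 mL

Scaling factor: 8/6 = 4/3.
molasses: (2 cup + 6 tbsp = 2.375 cup) × 4/3 × 240 mL/cup = 760.0 mL
milk: 2 fl oz × 4/3 × 30 mL/fl oz = 80.0 mL
powdered sugar: 4 oz × 4/3 × 28.35 g/oz ÷ 120 g/cup ≈ 1.3 cup
granulated sugar: (1 tbsp + 1 tsp = 4/3 tbsp) × 4/3 ÷ 16 tbsp/cup × 200 g/cup ≈ 22.2 g
honey: 1.5 pint × 4/3 × 2 cup/pint × 240 mL/cup = 960.0 mL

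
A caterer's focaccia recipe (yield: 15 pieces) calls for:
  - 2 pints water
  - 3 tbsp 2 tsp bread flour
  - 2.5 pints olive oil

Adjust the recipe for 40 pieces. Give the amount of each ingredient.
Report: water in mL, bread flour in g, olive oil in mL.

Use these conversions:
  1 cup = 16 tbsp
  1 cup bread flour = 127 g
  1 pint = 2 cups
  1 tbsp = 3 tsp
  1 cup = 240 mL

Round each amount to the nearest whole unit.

Scaling factor: 40/15 = 8/3.
water: 2 pint × 8/3 × 2 cup/pint × 240 mL/cup = 2560 mL
bread flour: (3 tbsp + 2 tsp = 11/3 tbsp) × 8/3 ÷ 16 tbsp/cup × 127 g/cup ≈ 78 g
olive oil: 2.5 pint × 8/3 × 2 cup/pint × 240 mL/cup = 3200 mL

water: 2560 mL; bread flour: 78 g; olive oil: 3200 mL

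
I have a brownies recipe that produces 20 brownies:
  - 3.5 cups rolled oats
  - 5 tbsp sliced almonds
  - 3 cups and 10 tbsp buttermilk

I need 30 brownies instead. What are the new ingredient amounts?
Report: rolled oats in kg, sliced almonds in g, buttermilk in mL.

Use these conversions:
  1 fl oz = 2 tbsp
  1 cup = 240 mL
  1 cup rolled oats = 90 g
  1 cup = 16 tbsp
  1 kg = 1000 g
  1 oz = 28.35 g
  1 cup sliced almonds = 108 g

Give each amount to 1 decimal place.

Scaling factor: 30/20 = 3/2 = 1.5.
rolled oats: 3.5 cup × 3/2 × 90 g/cup ÷ 1000 g/kg ≈ 0.5 kg
sliced almonds: 5 tbsp × 3/2 ÷ 16 tbsp/cup × 108 g/cup ≈ 50.6 g
buttermilk: (3 cup + 10 tbsp = 3.625 cup) × 3/2 × 240 mL/cup = 1305.0 mL

rolled oats: 0.5 kg; sliced almonds: 50.6 g; buttermilk: 1305.0 mL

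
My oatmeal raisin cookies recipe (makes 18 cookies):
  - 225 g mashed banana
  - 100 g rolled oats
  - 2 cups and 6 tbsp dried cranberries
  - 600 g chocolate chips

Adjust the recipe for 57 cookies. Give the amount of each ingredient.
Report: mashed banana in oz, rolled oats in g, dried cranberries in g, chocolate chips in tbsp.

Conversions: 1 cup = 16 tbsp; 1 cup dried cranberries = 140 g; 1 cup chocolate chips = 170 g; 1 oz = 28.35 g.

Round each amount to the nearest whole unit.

mashed banana: 25 oz; rolled oats: 317 g; dried cranberries: 1053 g; chocolate chips: 179 tbsp

Scaling factor: 57/18 = 19/6.
mashed banana: 225 g × 19/6 ÷ 28.35 g/oz ≈ 25 oz
rolled oats: 100 g × 19/6 ≈ 317 g
dried cranberries: (2 cup + 6 tbsp = 2.375 cup) × 19/6 × 140 g/cup ≈ 1053 g
chocolate chips: 600 g × 19/6 ÷ 170 g/cup × 16 tbsp/cup ≈ 179 tbsp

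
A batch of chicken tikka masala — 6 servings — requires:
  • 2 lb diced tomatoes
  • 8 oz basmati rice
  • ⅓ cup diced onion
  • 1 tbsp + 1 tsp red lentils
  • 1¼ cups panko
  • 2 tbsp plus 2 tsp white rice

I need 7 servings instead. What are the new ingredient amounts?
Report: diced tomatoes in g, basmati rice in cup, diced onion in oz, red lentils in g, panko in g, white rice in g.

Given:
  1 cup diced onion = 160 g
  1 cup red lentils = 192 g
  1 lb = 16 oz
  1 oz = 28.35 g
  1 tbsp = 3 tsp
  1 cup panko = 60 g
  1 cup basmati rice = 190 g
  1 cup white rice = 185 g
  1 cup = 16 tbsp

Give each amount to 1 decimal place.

Scaling factor: 7/6.
diced tomatoes: 2 lb × 7/6 × 16 oz/lb × 28.35 g/oz = 1058.4 g
basmati rice: 8 oz × 7/6 × 28.35 g/oz ÷ 190 g/cup ≈ 1.4 cup
diced onion: 1/3 cup × 7/6 × 160 g/cup ÷ 28.35 g/oz ≈ 2.2 oz
red lentils: (1 tbsp + 1 tsp = 4/3 tbsp) × 7/6 ÷ 16 tbsp/cup × 192 g/cup ≈ 18.7 g
panko: 1.25 cup × 7/6 × 60 g/cup = 87.5 g
white rice: (2 tbsp + 2 tsp = 8/3 tbsp) × 7/6 ÷ 16 tbsp/cup × 185 g/cup ≈ 36.0 g

diced tomatoes: 1058.4 g; basmati rice: 1.4 cup; diced onion: 2.2 oz; red lentils: 18.7 g; panko: 87.5 g; white rice: 36.0 g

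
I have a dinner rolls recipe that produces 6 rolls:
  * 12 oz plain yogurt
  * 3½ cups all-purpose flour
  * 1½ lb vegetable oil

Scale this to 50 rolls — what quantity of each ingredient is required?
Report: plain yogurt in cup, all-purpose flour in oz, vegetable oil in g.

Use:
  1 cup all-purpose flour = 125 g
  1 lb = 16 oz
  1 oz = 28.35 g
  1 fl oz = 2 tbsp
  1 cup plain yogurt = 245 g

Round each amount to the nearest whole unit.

Scaling factor: 50/6 = 25/3.
plain yogurt: 12 oz × 25/3 × 28.35 g/oz ÷ 245 g/cup ≈ 12 cup
all-purpose flour: 3.5 cup × 25/3 × 125 g/cup ÷ 28.35 g/oz ≈ 129 oz
vegetable oil: 1.5 lb × 25/3 × 16 oz/lb × 28.35 g/oz = 5670 g

plain yogurt: 12 cup; all-purpose flour: 129 oz; vegetable oil: 5670 g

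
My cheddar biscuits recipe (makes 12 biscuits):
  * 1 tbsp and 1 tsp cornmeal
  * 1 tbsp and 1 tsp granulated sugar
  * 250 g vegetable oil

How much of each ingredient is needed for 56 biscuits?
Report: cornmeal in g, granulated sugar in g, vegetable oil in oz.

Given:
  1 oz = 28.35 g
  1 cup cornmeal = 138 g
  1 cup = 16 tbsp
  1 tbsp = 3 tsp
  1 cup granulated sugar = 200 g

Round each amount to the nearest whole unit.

cornmeal: 54 g; granulated sugar: 78 g; vegetable oil: 41 oz

Scaling factor: 56/12 = 14/3.
cornmeal: (1 tbsp + 1 tsp = 4/3 tbsp) × 14/3 ÷ 16 tbsp/cup × 138 g/cup ≈ 54 g
granulated sugar: (1 tbsp + 1 tsp = 4/3 tbsp) × 14/3 ÷ 16 tbsp/cup × 200 g/cup ≈ 78 g
vegetable oil: 250 g × 14/3 ÷ 28.35 g/oz ≈ 41 oz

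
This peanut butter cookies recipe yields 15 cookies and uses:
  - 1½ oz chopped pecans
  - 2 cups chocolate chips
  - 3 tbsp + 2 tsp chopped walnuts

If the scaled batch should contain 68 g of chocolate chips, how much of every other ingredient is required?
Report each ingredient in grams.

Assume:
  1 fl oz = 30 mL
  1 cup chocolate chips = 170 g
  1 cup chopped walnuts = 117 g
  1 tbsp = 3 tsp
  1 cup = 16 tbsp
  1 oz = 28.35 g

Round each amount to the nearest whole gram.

chopped pecans: 9 g; chopped walnuts: 5 g

The original recipe has 340 g of chocolate chips, so the scaling factor is 68 ÷ 340 = 1/5 = 0.2.
chopped pecans: 1.5 oz × 1/5 × 28.35 g/oz ≈ 9 g
chopped walnuts: (3 tbsp + 2 tsp = 11/3 tbsp) × 1/5 ÷ 16 tbsp/cup × 117 g/cup ≈ 5 g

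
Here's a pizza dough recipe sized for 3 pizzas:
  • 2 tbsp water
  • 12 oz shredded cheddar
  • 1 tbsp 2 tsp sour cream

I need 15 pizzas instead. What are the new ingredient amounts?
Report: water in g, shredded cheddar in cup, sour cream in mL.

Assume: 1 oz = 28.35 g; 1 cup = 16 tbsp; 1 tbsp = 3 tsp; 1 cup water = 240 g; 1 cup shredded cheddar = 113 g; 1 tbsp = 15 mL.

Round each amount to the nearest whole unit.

water: 150 g; shredded cheddar: 15 cup; sour cream: 125 mL

Scaling factor: 15/3 = 5.
water: 2 tbsp × 5 ÷ 16 tbsp/cup × 240 g/cup = 150 g
shredded cheddar: 12 oz × 5 × 28.35 g/oz ÷ 113 g/cup ≈ 15 cup
sour cream: (1 tbsp + 2 tsp = 5/3 tbsp) × 5 × 15 mL/tbsp = 125 mL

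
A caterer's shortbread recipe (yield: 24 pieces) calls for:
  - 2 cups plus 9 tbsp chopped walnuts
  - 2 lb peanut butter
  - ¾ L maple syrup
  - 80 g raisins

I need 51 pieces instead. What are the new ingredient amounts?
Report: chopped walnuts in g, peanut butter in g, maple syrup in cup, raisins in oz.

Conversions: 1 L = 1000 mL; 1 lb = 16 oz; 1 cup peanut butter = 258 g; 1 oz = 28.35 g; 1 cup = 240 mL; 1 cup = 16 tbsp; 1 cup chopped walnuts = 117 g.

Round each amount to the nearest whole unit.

chopped walnuts: 637 g; peanut butter: 1928 g; maple syrup: 7 cup; raisins: 6 oz

Scaling factor: 51/24 = 17/8 = 2.125.
chopped walnuts: (2 cup + 9 tbsp = 2.5625 cup) × 17/8 × 117 g/cup ≈ 637 g
peanut butter: 2 lb × 17/8 × 16 oz/lb × 28.35 g/oz ≈ 1928 g
maple syrup: 0.75 L × 17/8 × 1000 mL/L ÷ 240 mL/cup ≈ 7 cup
raisins: 80 g × 17/8 ÷ 28.35 g/oz ≈ 6 oz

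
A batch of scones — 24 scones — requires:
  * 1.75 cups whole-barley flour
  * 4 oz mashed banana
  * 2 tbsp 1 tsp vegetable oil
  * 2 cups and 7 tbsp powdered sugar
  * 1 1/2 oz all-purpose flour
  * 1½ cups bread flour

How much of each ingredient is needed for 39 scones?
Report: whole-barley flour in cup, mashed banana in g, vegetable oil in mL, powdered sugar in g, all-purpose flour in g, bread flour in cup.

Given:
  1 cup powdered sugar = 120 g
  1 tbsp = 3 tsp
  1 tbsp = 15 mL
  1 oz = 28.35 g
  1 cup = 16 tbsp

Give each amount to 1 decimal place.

Scaling factor: 39/24 = 13/8 = 1.625.
whole-barley flour: 1.75 cup × 13/8 ≈ 2.8 cup
mashed banana: 4 oz × 13/8 × 28.35 g/oz ≈ 184.3 g
vegetable oil: (2 tbsp + 1 tsp = 7/3 tbsp) × 13/8 × 15 mL/tbsp ≈ 56.9 mL
powdered sugar: (2 cup + 7 tbsp = 2.4375 cup) × 13/8 × 120 g/cup ≈ 475.3 g
all-purpose flour: 1.5 oz × 13/8 × 28.35 g/oz ≈ 69.1 g
bread flour: 1.5 cup × 13/8 ≈ 2.4 cup

whole-barley flour: 2.8 cup; mashed banana: 184.3 g; vegetable oil: 56.9 mL; powdered sugar: 475.3 g; all-purpose flour: 69.1 g; bread flour: 2.4 cup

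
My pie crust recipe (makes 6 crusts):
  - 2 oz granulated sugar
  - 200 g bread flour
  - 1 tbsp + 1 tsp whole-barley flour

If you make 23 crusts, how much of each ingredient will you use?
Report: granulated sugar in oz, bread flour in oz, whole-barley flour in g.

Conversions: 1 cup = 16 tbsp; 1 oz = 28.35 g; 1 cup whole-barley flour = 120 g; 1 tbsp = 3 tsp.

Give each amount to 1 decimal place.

Scaling factor: 23/6.
granulated sugar: 2 oz × 23/6 ≈ 7.7 oz
bread flour: 200 g × 23/6 ÷ 28.35 g/oz ≈ 27.0 oz
whole-barley flour: (1 tbsp + 1 tsp = 4/3 tbsp) × 23/6 ÷ 16 tbsp/cup × 120 g/cup ≈ 38.3 g

granulated sugar: 7.7 oz; bread flour: 27.0 oz; whole-barley flour: 38.3 g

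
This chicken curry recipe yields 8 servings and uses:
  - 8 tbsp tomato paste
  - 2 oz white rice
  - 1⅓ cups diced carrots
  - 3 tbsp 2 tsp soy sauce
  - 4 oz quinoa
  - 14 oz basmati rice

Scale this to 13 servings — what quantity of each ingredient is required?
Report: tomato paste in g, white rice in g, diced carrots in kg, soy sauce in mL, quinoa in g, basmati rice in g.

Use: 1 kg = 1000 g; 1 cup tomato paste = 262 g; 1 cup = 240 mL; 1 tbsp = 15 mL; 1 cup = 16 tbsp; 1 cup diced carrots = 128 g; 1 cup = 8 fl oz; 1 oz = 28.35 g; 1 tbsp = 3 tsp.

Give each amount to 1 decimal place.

Scaling factor: 13/8 = 1.625.
tomato paste: 8 tbsp × 13/8 ÷ 16 tbsp/cup × 262 g/cup ≈ 212.9 g
white rice: 2 oz × 13/8 × 28.35 g/oz ≈ 92.1 g
diced carrots: 4/3 cup × 13/8 × 128 g/cup ÷ 1000 g/kg ≈ 0.3 kg
soy sauce: (3 tbsp + 2 tsp = 11/3 tbsp) × 13/8 × 15 mL/tbsp ≈ 89.4 mL
quinoa: 4 oz × 13/8 × 28.35 g/oz ≈ 184.3 g
basmati rice: 14 oz × 13/8 × 28.35 g/oz ≈ 645.0 g

tomato paste: 212.9 g; white rice: 92.1 g; diced carrots: 0.3 kg; soy sauce: 89.4 mL; quinoa: 184.3 g; basmati rice: 645.0 g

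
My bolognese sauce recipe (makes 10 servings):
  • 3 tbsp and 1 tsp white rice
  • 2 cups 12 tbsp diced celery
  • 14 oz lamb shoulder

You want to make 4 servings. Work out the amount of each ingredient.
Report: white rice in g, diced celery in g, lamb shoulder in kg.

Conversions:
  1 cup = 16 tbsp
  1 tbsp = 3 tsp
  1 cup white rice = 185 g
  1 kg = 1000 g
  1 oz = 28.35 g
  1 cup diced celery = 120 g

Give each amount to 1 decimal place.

Scaling factor: 4/10 = 2/5 = 0.4.
white rice: (3 tbsp + 1 tsp = 10/3 tbsp) × 2/5 ÷ 16 tbsp/cup × 185 g/cup ≈ 15.4 g
diced celery: (2 cup + 12 tbsp = 2.75 cup) × 2/5 × 120 g/cup = 132.0 g
lamb shoulder: 14 oz × 2/5 × 28.35 g/oz ÷ 1000 g/kg ≈ 0.2 kg

white rice: 15.4 g; diced celery: 132.0 g; lamb shoulder: 0.2 kg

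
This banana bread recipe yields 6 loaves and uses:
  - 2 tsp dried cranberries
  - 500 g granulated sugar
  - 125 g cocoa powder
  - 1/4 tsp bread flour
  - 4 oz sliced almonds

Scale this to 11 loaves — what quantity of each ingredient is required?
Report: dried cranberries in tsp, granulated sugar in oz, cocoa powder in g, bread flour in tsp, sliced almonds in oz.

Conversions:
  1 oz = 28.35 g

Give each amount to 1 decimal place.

dried cranberries: 3.7 tsp; granulated sugar: 32.3 oz; cocoa powder: 229.2 g; bread flour: 0.5 tsp; sliced almonds: 7.3 oz

Scaling factor: 11/6.
dried cranberries: 2 tsp × 11/6 ≈ 3.7 tsp
granulated sugar: 500 g × 11/6 ÷ 28.35 g/oz ≈ 32.3 oz
cocoa powder: 125 g × 11/6 ≈ 229.2 g
bread flour: 0.25 tsp × 11/6 ≈ 0.5 tsp
sliced almonds: 4 oz × 11/6 ≈ 7.3 oz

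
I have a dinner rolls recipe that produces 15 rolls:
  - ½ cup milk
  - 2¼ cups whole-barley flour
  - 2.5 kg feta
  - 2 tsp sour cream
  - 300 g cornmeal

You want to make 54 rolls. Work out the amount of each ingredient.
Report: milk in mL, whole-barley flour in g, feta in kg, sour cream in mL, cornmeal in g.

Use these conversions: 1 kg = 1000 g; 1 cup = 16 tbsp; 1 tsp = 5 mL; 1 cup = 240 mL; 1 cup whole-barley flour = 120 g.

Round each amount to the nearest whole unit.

Scaling factor: 54/15 = 18/5 = 3.6.
milk: 0.5 cup × 18/5 × 240 mL/cup = 432 mL
whole-barley flour: 2.25 cup × 18/5 × 120 g/cup = 972 g
feta: 2.5 kg × 18/5 = 9 kg
sour cream: 2 tsp × 18/5 × 5 mL/tsp = 36 mL
cornmeal: 300 g × 18/5 = 1080 g

milk: 432 mL; whole-barley flour: 972 g; feta: 9 kg; sour cream: 36 mL; cornmeal: 1080 g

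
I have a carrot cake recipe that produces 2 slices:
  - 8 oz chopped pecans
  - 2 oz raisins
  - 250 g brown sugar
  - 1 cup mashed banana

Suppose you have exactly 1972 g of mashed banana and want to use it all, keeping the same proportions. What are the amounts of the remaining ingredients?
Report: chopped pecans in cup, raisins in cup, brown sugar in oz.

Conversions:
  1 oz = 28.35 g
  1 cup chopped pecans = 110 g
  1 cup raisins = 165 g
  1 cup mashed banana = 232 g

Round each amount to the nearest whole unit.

chopped pecans: 18 cup; raisins: 3 cup; brown sugar: 75 oz

The original recipe has 232 g of mashed banana, so the scaling factor is 1972 ÷ 232 = 17/2 = 8.5.
chopped pecans: 8 oz × 17/2 × 28.35 g/oz ÷ 110 g/cup ≈ 18 cup
raisins: 2 oz × 17/2 × 28.35 g/oz ÷ 165 g/cup ≈ 3 cup
brown sugar: 250 g × 17/2 ÷ 28.35 g/oz ≈ 75 oz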